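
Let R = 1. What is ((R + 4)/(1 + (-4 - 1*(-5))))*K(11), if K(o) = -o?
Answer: -55/2 ≈ -27.500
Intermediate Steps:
((R + 4)/(1 + (-4 - 1*(-5))))*K(11) = ((1 + 4)/(1 + (-4 - 1*(-5))))*(-1*11) = (5/(1 + (-4 + 5)))*(-11) = (5/(1 + 1))*(-11) = (5/2)*(-11) = -55/2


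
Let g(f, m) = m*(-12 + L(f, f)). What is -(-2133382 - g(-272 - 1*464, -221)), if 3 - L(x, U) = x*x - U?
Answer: 122012843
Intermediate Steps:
L(x, U) = 3 + U - x² (L(x, U) = 3 - (x*x - U) = 3 - (x² - U) = 3 + (U - x²) = 3 + U - x²)
g(f, m) = m*(-9 + f - f²) (g(f, m) = m*(-12 + (3 + f - f²)) = m*(-9 + f - f²))
-(-2133382 - g(-272 - 1*464, -221)) = -(-2133382 - (-221)*(-9 + (-272 - 1*464) - (-272 - 1*464)²)) = -(-2133382 - (-221)*(-9 + (-272 - 464) - (-272 - 464)²)) = -(-2133382 - (-221)*(-9 - 736 - 1*(-736)²)) = -(-2133382 - (-221)*(-9 - 736 - 1*541696)) = -(-2133382 - (-221)*(-9 - 736 - 541696)) = -(-2133382 - (-221)*(-542441)) = -(-2133382 - 1*119879461) = -(-2133382 - 119879461) = -1*(-122012843) = 122012843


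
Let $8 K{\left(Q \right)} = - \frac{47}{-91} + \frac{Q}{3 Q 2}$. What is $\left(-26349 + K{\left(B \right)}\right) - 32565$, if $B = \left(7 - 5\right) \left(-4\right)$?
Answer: $- \frac{257335979}{4368} \approx -58914.0$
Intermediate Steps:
$B = -8$ ($B = 2 \left(-4\right) = -8$)
$K{\left(Q \right)} = \frac{373}{4368}$ ($K{\left(Q \right)} = \frac{- \frac{47}{-91} + \frac{Q}{3 Q 2}}{8} = \frac{\left(-47\right) \left(- \frac{1}{91}\right) + \frac{Q}{6 Q}}{8} = \frac{\frac{47}{91} + Q \frac{1}{6 Q}}{8} = \frac{\frac{47}{91} + \frac{1}{6}}{8} = \frac{1}{8} \cdot \frac{373}{546} = \frac{373}{4368}$)
$\left(-26349 + K{\left(B \right)}\right) - 32565 = \left(-26349 + \frac{373}{4368}\right) - 32565 = - \frac{115092059}{4368} - 32565 = - \frac{257335979}{4368}$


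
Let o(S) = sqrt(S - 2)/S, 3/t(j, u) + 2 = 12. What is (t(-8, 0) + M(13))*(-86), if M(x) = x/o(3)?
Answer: -16899/5 ≈ -3379.8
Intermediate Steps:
t(j, u) = 3/10 (t(j, u) = 3/(-2 + 12) = 3/10)
o(S) = sqrt(-2 + S)/S
M(x) = 3*x (M(x) = x/((sqrt(-2 + 3)/3)) = x/((sqrt(1)/3)) = x/(((1/3)*1)) = x/(1/3) = x*3 = 3*x)
(t(-8, 0) + M(13))*(-86) = (3/10 + 3*13)*(-86) = (3/10 + 39)*(-86) = (393/10)*(-86) = -16899/5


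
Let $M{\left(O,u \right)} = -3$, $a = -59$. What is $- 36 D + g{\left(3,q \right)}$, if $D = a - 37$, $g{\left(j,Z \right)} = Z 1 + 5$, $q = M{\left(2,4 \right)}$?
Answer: $3458$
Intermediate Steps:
$q = -3$
$g{\left(j,Z \right)} = 5 + Z$ ($g{\left(j,Z \right)} = Z + 5 = 5 + Z$)
$D = -96$ ($D = -59 - 37 = -96$)
$- 36 D + g{\left(3,q \right)} = \left(-36\right) \left(-96\right) + \left(5 - 3\right) = 3456 + 2 = 3458$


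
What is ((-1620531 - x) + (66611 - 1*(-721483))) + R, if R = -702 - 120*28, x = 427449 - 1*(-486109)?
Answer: -1750057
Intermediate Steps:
x = 913558 (x = 427449 + 486109 = 913558)
R = -4062 (R = -702 - 3360 = -4062)
((-1620531 - x) + (66611 - 1*(-721483))) + R = ((-1620531 - 1*913558) + (66611 - 1*(-721483))) - 4062 = ((-1620531 - 913558) + (66611 + 721483)) - 4062 = (-2534089 + 788094) - 4062 = -1745995 - 4062 = -1750057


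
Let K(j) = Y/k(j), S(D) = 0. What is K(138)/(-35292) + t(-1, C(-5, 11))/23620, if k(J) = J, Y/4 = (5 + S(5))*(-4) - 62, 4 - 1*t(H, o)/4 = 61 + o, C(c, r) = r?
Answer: -41155411/3594887235 ≈ -0.011448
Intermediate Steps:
t(H, o) = -228 - 4*o (t(H, o) = 16 - 4*(61 + o) = 16 + (-244 - 4*o) = -228 - 4*o)
Y = -328 (Y = 4*((5 + 0)*(-4) - 62) = 4*(5*(-4) - 62) = 4*(-20 - 62) = 4*(-82) = -328)
K(j) = -328/j
K(138)/(-35292) + t(-1, C(-5, 11))/23620 = -328/138/(-35292) + (-228 - 4*11)/23620 = -328*1/138*(-1/35292) + (-228 - 44)*(1/23620) = -164/69*(-1/35292) - 272*1/23620 = 41/608787 - 68/5905 = -41155411/3594887235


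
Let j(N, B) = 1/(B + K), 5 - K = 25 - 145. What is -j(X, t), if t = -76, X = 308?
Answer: -1/49 ≈ -0.020408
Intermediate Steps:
K = 125 (K = 5 - (25 - 145) = 5 - 1*(-120) = 5 + 120 = 125)
j(N, B) = 1/(125 + B) (j(N, B) = 1/(B + 125) = 1/(125 + B))
-j(X, t) = -1/(125 - 76) = -1/49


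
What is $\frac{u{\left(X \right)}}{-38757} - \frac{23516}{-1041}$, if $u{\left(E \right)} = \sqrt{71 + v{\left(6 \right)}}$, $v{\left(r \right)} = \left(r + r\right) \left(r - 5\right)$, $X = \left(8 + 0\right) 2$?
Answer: $\frac{23516}{1041} - \frac{\sqrt{83}}{38757} \approx 22.59$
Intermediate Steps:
$X = 16$ ($X = 8 \cdot 2 = 16$)
$v{\left(r \right)} = 2 r \left(-5 + r\right)$
$u{\left(E \right)} = \sqrt{83}$ ($u{\left(E \right)} = \sqrt{71 + 2 \cdot 6 \left(-5 + 6\right)} = \sqrt{71 + 2 \cdot 6 \cdot 1} = \sqrt{71 + 12} = \sqrt{83}$)
$\frac{u{\left(X \right)}}{-38757} - \frac{23516}{-1041} = \frac{\sqrt{83}}{-38757} - \frac{23516}{-1041} = \sqrt{83} \left(- \frac{1}{38757}\right) - - \frac{23516}{1041} = - \frac{\sqrt{83}}{38757} + \frac{23516}{1041} = \frac{23516}{1041} - \frac{\sqrt{83}}{38757}$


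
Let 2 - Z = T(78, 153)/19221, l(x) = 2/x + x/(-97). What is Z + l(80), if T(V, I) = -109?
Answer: 89935117/74577480 ≈ 1.2059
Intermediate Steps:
l(x) = 2/x - x/97 (l(x) = 2/x + x*(-1/97) = 2/x - x/97)
Z = 38551/19221 (Z = 2 - (-109)/19221 = 2 - 1*(-109/19221) = 2 + 109/19221 = 38551/19221 ≈ 2.0057)
Z + l(80) = 38551/19221 + (2/80 - 1/97*80) = 38551/19221 + (2*(1/80) - 80/97) = 38551/19221 + (1/40 - 80/97) = 38551/19221 - 3103/3880 = 89935117/74577480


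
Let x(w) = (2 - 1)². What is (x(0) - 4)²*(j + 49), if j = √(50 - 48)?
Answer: 441 + 9*√2 ≈ 453.73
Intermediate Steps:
x(w) = 1 (x(w) = 1² = 1)
j = √2 ≈ 1.4142
(x(0) - 4)²*(j + 49) = (1 - 4)²*(√2 + 49) = (-3)²*(49 + √2) = 9*(49 + √2) = 441 + 9*√2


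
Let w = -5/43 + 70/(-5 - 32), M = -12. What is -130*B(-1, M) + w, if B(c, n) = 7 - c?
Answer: -1657835/1591 ≈ -1042.0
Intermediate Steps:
w = -3195/1591 (w = -5*1/43 + 70/(-37) = -5/43 + 70*(-1/37) = -5/43 - 70/37 = -3195/1591 ≈ -2.0082)
-130*B(-1, M) + w = -130*(7 - 1*(-1)) - 3195/1591 = -130*(7 + 1) - 3195/1591 = -130*8 - 3195/1591 = -1040 - 3195/1591 = -1657835/1591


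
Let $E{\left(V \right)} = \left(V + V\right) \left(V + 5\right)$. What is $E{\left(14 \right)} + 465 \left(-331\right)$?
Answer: $-153383$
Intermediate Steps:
$E{\left(V \right)} = 2 V \left(5 + V\right)$
$E{\left(14 \right)} + 465 \left(-331\right) = 2 \cdot 14 \left(5 + 14\right) + 465 \left(-331\right) = 2 \cdot 14 \cdot 19 - 153915 = 532 - 153915 = -153383$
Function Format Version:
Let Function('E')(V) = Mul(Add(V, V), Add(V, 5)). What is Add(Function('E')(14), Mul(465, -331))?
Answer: -153383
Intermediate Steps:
Function('E')(V) = Mul(2, V, Add(5, V)) (Function('E')(V) = Mul(Mul(2, V), Add(5, V)) = Mul(2, V, Add(5, V)))
Add(Function('E')(14), Mul(465, -331)) = Add(Mul(2, 14, Add(5, 14)), Mul(465, -331)) = Add(Mul(2, 14, 19), -153915) = Add(532, -153915) = -153383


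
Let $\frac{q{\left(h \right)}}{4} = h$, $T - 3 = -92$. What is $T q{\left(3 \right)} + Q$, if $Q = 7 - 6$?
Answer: $-1067$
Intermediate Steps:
$T = -89$ ($T = 3 - 92 = -89$)
$q{\left(h \right)} = 4 h$
$Q = 1$ ($Q = 7 - 6 = 1$)
$T q{\left(3 \right)} + Q = - 89 \cdot 4 \cdot 3 + 1 = \left(-89\right) 12 + 1 = -1068 + 1 = -1067$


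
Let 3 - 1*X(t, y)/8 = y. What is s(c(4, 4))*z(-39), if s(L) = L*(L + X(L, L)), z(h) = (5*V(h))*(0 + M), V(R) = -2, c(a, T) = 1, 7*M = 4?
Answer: -680/7 ≈ -97.143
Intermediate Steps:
M = 4/7 (M = (⅐)*4 = 4/7 ≈ 0.57143)
X(t, y) = 24 - 8*y
z(h) = -40/7 (z(h) = (5*(-2))*(0 + 4/7) = -10*4/7 = -40/7)
s(L) = L*(24 - 7*L) (s(L) = L*(L + (24 - 8*L)) = L*(24 - 7*L))
s(c(4, 4))*z(-39) = (1*(24 - 7*1))*(-40/7) = (1*(24 - 7))*(-40/7) = (1*17)*(-40/7) = 17*(-40/7) = -680/7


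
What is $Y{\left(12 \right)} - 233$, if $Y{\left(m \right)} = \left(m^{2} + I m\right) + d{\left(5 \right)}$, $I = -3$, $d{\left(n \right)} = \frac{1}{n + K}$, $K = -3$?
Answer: $- \frac{249}{2} \approx -124.5$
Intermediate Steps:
$d{\left(n \right)} = \frac{1}{-3 + n}$ ($d{\left(n \right)} = \frac{1}{n - 3} = \frac{1}{-3 + n}$)
$Y{\left(m \right)} = \frac{1}{2} + m^{2} - 3 m$ ($Y{\left(m \right)} = \left(m^{2} - 3 m\right) + \frac{1}{-3 + 5} = \left(m^{2} - 3 m\right) + \frac{1}{2} = \frac{1}{2} + m^{2} - 3 m$)
$Y{\left(12 \right)} - 233 = \left(\frac{1}{2} + 12^{2} - 36\right) - 233 = \left(\frac{1}{2} + 144 - 36\right) - 233 = \frac{217}{2} - 233 = - \frac{249}{2}$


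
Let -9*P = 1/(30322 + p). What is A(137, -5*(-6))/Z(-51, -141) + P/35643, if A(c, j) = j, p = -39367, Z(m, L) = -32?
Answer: -43522776209/46424294640 ≈ -0.93750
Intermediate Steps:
P = 1/81405 (P = -1/(9*(30322 - 39367)) = -1/9/(-9045) = -1/9*(-1/9045) = 1/81405 ≈ 1.2284e-5)
A(137, -5*(-6))/Z(-51, -141) + P/35643 = -5*(-6)/(-32) + (1/81405)/35643 = 30*(-1/32) + (1/81405)*(1/35643) = -15/16 + 1/2901518415 = -43522776209/46424294640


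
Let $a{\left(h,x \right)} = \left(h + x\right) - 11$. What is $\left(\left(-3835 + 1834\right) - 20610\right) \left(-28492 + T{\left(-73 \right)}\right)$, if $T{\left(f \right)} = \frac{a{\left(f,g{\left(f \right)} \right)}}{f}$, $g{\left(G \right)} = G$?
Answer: $\frac{47025430749}{73} \approx 6.4418 \cdot 10^{8}$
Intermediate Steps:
$a{\left(h,x \right)} = -11 + h + x$
$T{\left(f \right)} = \frac{-11 + 2 f}{f}$ ($T{\left(f \right)} = \frac{-11 + f + f}{f} = \frac{-11 + 2 f}{f}$)
$\left(\left(-3835 + 1834\right) - 20610\right) \left(-28492 + T{\left(-73 \right)}\right) = \left(\left(-3835 + 1834\right) - 20610\right) \left(-28492 + \left(2 - \frac{11}{-73}\right)\right) = \left(-2001 - 20610\right) \left(-28492 + \left(2 - - \frac{11}{73}\right)\right) = - 22611 \left(-28492 + \left(2 + \frac{11}{73}\right)\right) = - 22611 \left(-28492 + \frac{157}{73}\right) = \left(-22611\right) \left(- \frac{2079759}{73}\right) = \frac{47025430749}{73}$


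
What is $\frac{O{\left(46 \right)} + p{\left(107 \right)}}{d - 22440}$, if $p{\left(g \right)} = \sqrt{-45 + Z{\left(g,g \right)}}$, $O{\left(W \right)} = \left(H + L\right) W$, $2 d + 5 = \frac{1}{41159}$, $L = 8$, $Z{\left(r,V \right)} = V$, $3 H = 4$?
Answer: $- \frac{53012792}{2771132571} - \frac{41159 \sqrt{62}}{923710857} \approx -0.019481$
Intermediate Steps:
$H = \frac{4}{3}$ ($H = \frac{1}{3} \cdot 4 = \frac{4}{3} \approx 1.3333$)
$d = - \frac{102897}{41159}$ ($d = - \frac{5}{2} + \frac{1}{2 \cdot 41159} = - \frac{5}{2} + \frac{1}{2} \cdot \frac{1}{41159} = - \frac{5}{2} + \frac{1}{82318} = - \frac{102897}{41159} \approx -2.5$)
$O{\left(W \right)} = \frac{28 W}{3}$ ($O{\left(W \right)} = \left(\frac{4}{3} + 8\right) W = \frac{28 W}{3}$)
$p{\left(g \right)} = \sqrt{-45 + g}$
$\frac{O{\left(46 \right)} + p{\left(107 \right)}}{d - 22440} = \frac{\frac{28}{3} \cdot 46 + \sqrt{-45 + 107}}{- \frac{102897}{41159} - 22440} = \frac{\frac{1288}{3} + \sqrt{62}}{- \frac{923710857}{41159}} = \left(\frac{1288}{3} + \sqrt{62}\right) \left(- \frac{41159}{923710857}\right) = - \frac{53012792}{2771132571} - \frac{41159 \sqrt{62}}{923710857}$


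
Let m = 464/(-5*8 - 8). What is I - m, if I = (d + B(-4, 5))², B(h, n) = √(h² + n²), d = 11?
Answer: 515/3 + 22*√41 ≈ 312.54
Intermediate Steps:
m = -29/3 (m = 464/(-40 - 8) = 464/(-48) = 464*(-1/48) = -29/3 ≈ -9.6667)
I = (11 + √41)² (I = (11 + √((-4)² + 5²))² = (11 + √(16 + 25))² = (11 + √41)² ≈ 302.87)
I - m = (11 + √41)² - 1*(-29/3) = (11 + √41)² + 29/3 = 29/3 + (11 + √41)²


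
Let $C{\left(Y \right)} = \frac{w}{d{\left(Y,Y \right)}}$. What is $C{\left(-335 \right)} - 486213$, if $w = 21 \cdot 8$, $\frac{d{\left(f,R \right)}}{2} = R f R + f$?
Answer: $- \frac{9139761473157}{18797855} \approx -4.8621 \cdot 10^{5}$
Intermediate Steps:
$d{\left(f,R \right)} = 2 f + 2 f R^{2}$ ($d{\left(f,R \right)} = 2 \left(R f R + f\right) = 2 \left(f R^{2} + f\right) = 2 \left(f + f R^{2}\right) = 2 f + 2 f R^{2}$)
$w = 168$
$C{\left(Y \right)} = \frac{84}{Y \left(1 + Y^{2}\right)}$ ($C{\left(Y \right)} = \frac{168}{2 Y \left(1 + Y^{2}\right)} = 168 \frac{1}{2 Y \left(1 + Y^{2}\right)} = \frac{84}{Y \left(1 + Y^{2}\right)}$)
$C{\left(-335 \right)} - 486213 = \frac{84}{-335 + \left(-335\right)^{3}} - 486213 = \frac{84}{-335 - 37595375} - 486213 = \frac{84}{-37595710} - 486213 = 84 \left(- \frac{1}{37595710}\right) - 486213 = - \frac{42}{18797855} - 486213 = - \frac{9139761473157}{18797855}$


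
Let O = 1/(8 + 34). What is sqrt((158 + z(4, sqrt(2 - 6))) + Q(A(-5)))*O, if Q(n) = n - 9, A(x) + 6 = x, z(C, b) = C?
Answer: sqrt(142)/42 ≈ 0.28372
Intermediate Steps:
A(x) = -6 + x
Q(n) = -9 + n
O = 1/42 ≈ 0.023810
sqrt((158 + z(4, sqrt(2 - 6))) + Q(A(-5)))*O = sqrt((158 + 4) + (-9 + (-6 - 5)))*(1/42) = sqrt(162 + (-9 - 11))*(1/42) = sqrt(162 - 20)*(1/42) = sqrt(142)*(1/42) = sqrt(142)/42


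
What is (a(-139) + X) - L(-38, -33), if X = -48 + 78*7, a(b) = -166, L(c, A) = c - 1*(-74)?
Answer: 296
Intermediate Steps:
L(c, A) = 74 + c (L(c, A) = c + 74 = 74 + c)
X = 498 (X = -48 + 546 = 498)
(a(-139) + X) - L(-38, -33) = (-166 + 498) - (74 - 38) = 332 - 1*36 = 332 - 36 = 296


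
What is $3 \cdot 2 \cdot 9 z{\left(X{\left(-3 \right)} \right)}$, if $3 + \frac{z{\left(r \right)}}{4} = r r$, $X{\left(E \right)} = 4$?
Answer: $2808$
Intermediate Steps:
$z{\left(r \right)} = -12 + 4 r^{2}$ ($z{\left(r \right)} = -12 + 4 r r = -12 + 4 r^{2}$)
$3 \cdot 2 \cdot 9 z{\left(X{\left(-3 \right)} \right)} = 3 \cdot 2 \cdot 9 \left(-12 + 4 \cdot 4^{2}\right) = 6 \cdot 9 \left(-12 + 4 \cdot 16\right) = 54 \left(-12 + 64\right) = 54 \cdot 52 = 2808$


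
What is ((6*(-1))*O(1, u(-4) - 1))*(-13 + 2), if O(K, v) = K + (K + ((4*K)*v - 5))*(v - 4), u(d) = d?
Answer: 14322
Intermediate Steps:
O(K, v) = K + (-4 + v)*(-5 + K + 4*K*v) (O(K, v) = K + (K + (4*K*v - 5))*(-4 + v) = K + (K + (-5 + 4*K*v))*(-4 + v) = K + (-5 + K + 4*K*v)*(-4 + v) = K + (-4 + v)*(-5 + K + 4*K*v))
((6*(-1))*O(1, u(-4) - 1))*(-13 + 2) = ((6*(-1))*(20 - 5*(-4 - 1) - 3*1 - 15*1*(-4 - 1) + 4*1*(-4 - 1)²))*(-13 + 2) = -6*(20 - 5*(-5) - 3 - 15*1*(-5) + 4*1*(-5)²)*(-11) = -6*(20 + 25 - 3 + 75 + 4*1*25)*(-11) = -6*(20 + 25 - 3 + 75 + 100)*(-11) = -6*217*(-11) = -1302*(-11) = 14322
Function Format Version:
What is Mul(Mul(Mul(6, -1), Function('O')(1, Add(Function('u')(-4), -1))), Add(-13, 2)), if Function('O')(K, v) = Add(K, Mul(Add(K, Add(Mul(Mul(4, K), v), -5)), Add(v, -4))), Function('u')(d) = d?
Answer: 14322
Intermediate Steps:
Function('O')(K, v) = Add(K, Mul(Add(-4, v), Add(-5, K, Mul(4, K, v)))) (Function('O')(K, v) = Add(K, Mul(Add(K, Add(Mul(4, K, v), -5)), Add(-4, v))) = Add(K, Mul(Add(K, Add(-5, Mul(4, K, v))), Add(-4, v))) = Add(K, Mul(Add(-5, K, Mul(4, K, v)), Add(-4, v))) = Add(K, Mul(Add(-4, v), Add(-5, K, Mul(4, K, v)))))
Mul(Mul(Mul(6, -1), Function('O')(1, Add(Function('u')(-4), -1))), Add(-13, 2)) = Mul(Mul(Mul(6, -1), Add(20, Mul(-5, Add(-4, -1)), Mul(-3, 1), Mul(-15, 1, Add(-4, -1)), Mul(4, 1, Pow(Add(-4, -1), 2)))), Add(-13, 2)) = Mul(Mul(-6, Add(20, Mul(-5, -5), -3, Mul(-15, 1, -5), Mul(4, 1, Pow(-5, 2)))), -11) = Mul(Mul(-6, Add(20, 25, -3, 75, Mul(4, 1, 25))), -11) = Mul(Mul(-6, Add(20, 25, -3, 75, 100)), -11) = Mul(Mul(-6, 217), -11) = Mul(-1302, -11) = 14322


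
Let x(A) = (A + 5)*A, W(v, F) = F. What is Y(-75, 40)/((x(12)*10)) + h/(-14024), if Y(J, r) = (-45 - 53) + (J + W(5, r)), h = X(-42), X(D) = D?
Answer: -222439/3576120 ≈ -0.062201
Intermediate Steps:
h = -42
x(A) = A*(5 + A) (x(A) = (5 + A)*A = A*(5 + A))
Y(J, r) = -98 + J + r (Y(J, r) = (-45 - 53) + (J + r) = -98 + (J + r) = -98 + J + r)
Y(-75, 40)/((x(12)*10)) + h/(-14024) = (-98 - 75 + 40)/(((12*(5 + 12))*10)) - 42/(-14024) = -133/((12*17)*10) - 42*(-1/14024) = -133/(204*10) + 21/7012 = -133/2040 + 21/7012 = -222439/3576120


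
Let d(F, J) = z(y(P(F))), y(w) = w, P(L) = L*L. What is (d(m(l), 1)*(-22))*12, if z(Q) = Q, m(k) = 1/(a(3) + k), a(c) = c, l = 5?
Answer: -33/8 ≈ -4.1250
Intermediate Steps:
m(k) = 1/(3 + k)
P(L) = L²
d(F, J) = F²
(d(m(l), 1)*(-22))*12 = ((1/(3 + 5))²*(-22))*12 = ((1/8)²*(-22))*12 = ((⅛)²*(-22))*12 = ((1/64)*(-22))*12 = -11/32*12 = -33/8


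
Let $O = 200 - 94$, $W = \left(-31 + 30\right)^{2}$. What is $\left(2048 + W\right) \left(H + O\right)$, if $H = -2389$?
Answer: $-4677867$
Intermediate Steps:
$W = 1$ ($W = \left(-1\right)^{2} = 1$)
$O = 106$ ($O = 200 + \left(-1171 + 1077\right) = 200 - 94 = 106$)
$\left(2048 + W\right) \left(H + O\right) = \left(2048 + 1\right) \left(-2389 + 106\right) = 2049 \left(-2283\right) = -4677867$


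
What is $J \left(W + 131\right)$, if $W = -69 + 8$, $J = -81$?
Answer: $-5670$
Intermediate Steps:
$W = -61$
$J \left(W + 131\right) = - 81 \left(-61 + 131\right) = \left(-81\right) 70 = -5670$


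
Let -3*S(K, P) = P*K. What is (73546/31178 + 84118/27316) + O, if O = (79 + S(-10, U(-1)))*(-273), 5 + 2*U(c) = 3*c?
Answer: -3815761449589/212914562 ≈ -17922.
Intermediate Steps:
U(c) = -5/2 + 3*c/2 (U(c) = -5/2 + (3*c)/2 = -5/2 + 3*c/2)
S(K, P) = -K*P/3 (S(K, P) = -P*K/3 = -K*P/3)
O = -17927 (O = (79 - 1/3*(-10)*(-5/2 + (3/2)*(-1)))*(-273) = (79 - 1/3*(-10)*(-5/2 - 3/2))*(-273) = (79 - 1/3*(-10)*(-4))*(-273) = (79 - 40/3)*(-273) = (197/3)*(-273) = -17927)
(73546/31178 + 84118/27316) + O = (73546/31178 + 84118/27316) - 17927 = (73546*(1/31178) + 84118*(1/27316)) - 17927 = (36773/15589 + 42059/13658) - 17927 = 1157903385/212914562 - 17927 = -3815761449589/212914562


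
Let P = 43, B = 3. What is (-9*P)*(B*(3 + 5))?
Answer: -9288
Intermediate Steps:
(-9*P)*(B*(3 + 5)) = (-9*43)*(3*(3 + 5)) = -1161*8 = -387*24 = -9288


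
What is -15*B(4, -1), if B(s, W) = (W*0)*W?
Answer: 0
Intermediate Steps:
B(s, W) = 0 (B(s, W) = 0*W = 0)
-15*B(4, -1) = -15*0 = 0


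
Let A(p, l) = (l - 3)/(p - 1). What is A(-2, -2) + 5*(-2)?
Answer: -25/3 ≈ -8.3333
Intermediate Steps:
A(p, l) = (-3 + l)/(-1 + p)
A(-2, -2) + 5*(-2) = (-3 - 2)/(-1 - 2) + 5*(-2) = -5/(-3) - 10 = -⅓*(-5) - 10 = 5/3 - 10 = -25/3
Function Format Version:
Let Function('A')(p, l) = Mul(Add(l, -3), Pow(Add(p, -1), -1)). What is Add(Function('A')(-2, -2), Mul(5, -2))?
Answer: Rational(-25, 3) ≈ -8.3333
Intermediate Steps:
Function('A')(p, l) = Mul(Pow(Add(-1, p), -1), Add(-3, l)) (Function('A')(p, l) = Mul(Add(-3, l), Pow(Add(-1, p), -1)) = Mul(Pow(Add(-1, p), -1), Add(-3, l)))
Add(Function('A')(-2, -2), Mul(5, -2)) = Add(Mul(Pow(Add(-1, -2), -1), Add(-3, -2)), Mul(5, -2)) = Add(Mul(Pow(-3, -1), -5), -10) = Add(Mul(Rational(-1, 3), -5), -10) = Add(Rational(5, 3), -10) = Rational(-25, 3)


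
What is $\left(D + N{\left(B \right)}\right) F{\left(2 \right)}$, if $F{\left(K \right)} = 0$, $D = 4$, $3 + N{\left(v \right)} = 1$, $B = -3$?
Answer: $0$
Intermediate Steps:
$N{\left(v \right)} = -2$ ($N{\left(v \right)} = -3 + 1 = -2$)
$\left(D + N{\left(B \right)}\right) F{\left(2 \right)} = \left(4 - 2\right) 0 = 2 \cdot 0 = 0$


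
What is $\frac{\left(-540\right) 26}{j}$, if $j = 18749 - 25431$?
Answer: $\frac{540}{257} \approx 2.1012$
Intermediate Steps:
$j = -6682$
$\frac{\left(-540\right) 26}{j} = \frac{\left(-540\right) 26}{-6682} = \left(-14040\right) \left(- \frac{1}{6682}\right) = \frac{540}{257}$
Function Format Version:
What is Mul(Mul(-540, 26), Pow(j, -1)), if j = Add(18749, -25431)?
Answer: Rational(540, 257) ≈ 2.1012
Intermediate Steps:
j = -6682
Mul(Mul(-540, 26), Pow(j, -1)) = Mul(Mul(-540, 26), Pow(-6682, -1)) = Mul(-14040, Rational(-1, 6682)) = Rational(540, 257)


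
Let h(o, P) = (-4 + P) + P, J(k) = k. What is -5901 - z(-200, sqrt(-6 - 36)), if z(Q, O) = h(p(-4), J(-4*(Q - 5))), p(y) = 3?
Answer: -7537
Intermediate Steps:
h(o, P) = -4 + 2*P
z(Q, O) = 36 - 8*Q (z(Q, O) = -4 + 2*(-4*(Q - 5)) = -4 + 2*(-4*(-5 + Q)) = -4 + 2*(20 - 4*Q) = -4 + (40 - 8*Q) = 36 - 8*Q)
-5901 - z(-200, sqrt(-6 - 36)) = -5901 - (36 - 8*(-200)) = -5901 - (36 + 1600) = -5901 - 1*1636 = -5901 - 1636 = -7537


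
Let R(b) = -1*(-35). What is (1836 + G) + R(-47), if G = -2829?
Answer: -958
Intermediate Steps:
R(b) = 35
(1836 + G) + R(-47) = (1836 - 2829) + 35 = -993 + 35 = -958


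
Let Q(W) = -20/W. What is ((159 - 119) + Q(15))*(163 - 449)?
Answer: -33176/3 ≈ -11059.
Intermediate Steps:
((159 - 119) + Q(15))*(163 - 449) = ((159 - 119) - 20/15)*(163 - 449) = (40 - 20*1/15)*(-286) = (40 - 4/3)*(-286) = (116/3)*(-286) = -33176/3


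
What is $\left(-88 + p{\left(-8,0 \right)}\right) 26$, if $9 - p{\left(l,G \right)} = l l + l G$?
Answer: $-3718$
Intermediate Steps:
$p{\left(l,G \right)} = 9 - l^{2} - G l$ ($p{\left(l,G \right)} = 9 - \left(l l + l G\right) = 9 - \left(l^{2} + G l\right) = 9 - l^{2} - G l$)
$\left(-88 + p{\left(-8,0 \right)}\right) 26 = \left(-88 - 55\right) 26 = \left(-143\right) 26 = -3718$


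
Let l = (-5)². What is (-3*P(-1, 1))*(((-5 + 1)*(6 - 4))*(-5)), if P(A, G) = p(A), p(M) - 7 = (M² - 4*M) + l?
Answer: -4440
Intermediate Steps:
l = 25
p(M) = 32 + M² - 4*M (p(M) = 7 + ((M² - 4*M) + 25) = 7 + (25 + M² - 4*M) = 32 + M² - 4*M)
P(A, G) = 32 + A² - 4*A
(-3*P(-1, 1))*(((-5 + 1)*(6 - 4))*(-5)) = (-3*(32 + (-1)² - 4*(-1)))*(((-5 + 1)*(6 - 4))*(-5)) = (-3*(32 + 1 + 4))*(-4*2*(-5)) = (-3*37)*(-8*(-5)) = -111*40 = -4440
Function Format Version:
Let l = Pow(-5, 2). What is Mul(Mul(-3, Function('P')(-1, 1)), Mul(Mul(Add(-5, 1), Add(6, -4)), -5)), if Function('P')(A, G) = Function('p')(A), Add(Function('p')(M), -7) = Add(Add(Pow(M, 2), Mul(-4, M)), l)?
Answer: -4440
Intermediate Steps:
l = 25
Function('p')(M) = Add(32, Pow(M, 2), Mul(-4, M)) (Function('p')(M) = Add(7, Add(Add(Pow(M, 2), Mul(-4, M)), 25)) = Add(7, Add(25, Pow(M, 2), Mul(-4, M))) = Add(32, Pow(M, 2), Mul(-4, M)))
Function('P')(A, G) = Add(32, Pow(A, 2), Mul(-4, A))
Mul(Mul(-3, Function('P')(-1, 1)), Mul(Mul(Add(-5, 1), Add(6, -4)), -5)) = Mul(Mul(-3, Add(32, Pow(-1, 2), Mul(-4, -1))), Mul(Mul(Add(-5, 1), Add(6, -4)), -5)) = Mul(Mul(-3, Add(32, 1, 4)), Mul(Mul(-4, 2), -5)) = Mul(Mul(-3, 37), Mul(-8, -5)) = Mul(-111, 40) = -4440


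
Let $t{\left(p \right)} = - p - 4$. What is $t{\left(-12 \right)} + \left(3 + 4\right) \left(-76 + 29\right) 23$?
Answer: $-7559$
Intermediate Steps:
$t{\left(p \right)} = -4 - p$ ($t{\left(p \right)} = - p - 4 = -4 - p$)
$t{\left(-12 \right)} + \left(3 + 4\right) \left(-76 + 29\right) 23 = \left(-4 - -12\right) + \left(3 + 4\right) \left(-76 + 29\right) 23 = \left(-4 + 12\right) + 7 \left(-47\right) 23 = 8 - 7567 = -7559$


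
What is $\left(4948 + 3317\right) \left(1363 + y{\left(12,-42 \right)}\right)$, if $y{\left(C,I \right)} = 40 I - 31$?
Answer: $-2876220$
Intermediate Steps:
$y{\left(C,I \right)} = -31 + 40 I$
$\left(4948 + 3317\right) \left(1363 + y{\left(12,-42 \right)}\right) = \left(4948 + 3317\right) \left(1363 + \left(-31 + 40 \left(-42\right)\right)\right) = 8265 \left(1363 - 1711\right) = 8265 \left(-348\right) = -2876220$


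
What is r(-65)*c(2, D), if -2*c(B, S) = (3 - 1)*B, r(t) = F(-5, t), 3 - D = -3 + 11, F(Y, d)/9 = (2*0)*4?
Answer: 0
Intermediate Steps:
F(Y, d) = 0 (F(Y, d) = 9*((2*0)*4) = 9*(0*4) = 9*0 = 0)
D = -5 (D = 3 - (-3 + 11) = 3 - 1*8 = 3 - 8 = -5)
r(t) = 0
c(B, S) = -B (c(B, S) = -(3 - 1)*B/2 = -B)
r(-65)*c(2, D) = 0*(-1*2) = 0*(-2) = 0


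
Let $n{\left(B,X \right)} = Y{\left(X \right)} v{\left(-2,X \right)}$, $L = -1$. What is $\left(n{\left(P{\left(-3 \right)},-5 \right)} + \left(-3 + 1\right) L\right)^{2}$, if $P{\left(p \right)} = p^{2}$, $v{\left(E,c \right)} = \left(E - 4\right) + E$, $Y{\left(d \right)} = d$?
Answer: $1764$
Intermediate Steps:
$v{\left(E,c \right)} = -4 + 2 E$ ($v{\left(E,c \right)} = \left(-4 + E\right) + E = -4 + 2 E$)
$n{\left(B,X \right)} = - 8 X$ ($n{\left(B,X \right)} = X \left(-4 + 2 \left(-2\right)\right) = X \left(-4 - 4\right) = X \left(-8\right) = - 8 X$)
$\left(n{\left(P{\left(-3 \right)},-5 \right)} + \left(-3 + 1\right) L\right)^{2} = \left(\left(-8\right) \left(-5\right) + \left(-3 + 1\right) \left(-1\right)\right)^{2} = \left(40 - -2\right)^{2} = \left(40 + 2\right)^{2} = 42^{2} = 1764$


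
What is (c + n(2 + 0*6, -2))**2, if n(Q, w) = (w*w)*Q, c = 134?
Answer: 20164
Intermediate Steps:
n(Q, w) = Q*w**2 (n(Q, w) = w**2*Q = Q*w**2)
(c + n(2 + 0*6, -2))**2 = (134 + (2 + 0*6)*(-2)**2)**2 = (134 + (2 + 0)*4)**2 = (134 + 2*4)**2 = (134 + 8)**2 = 142**2 = 20164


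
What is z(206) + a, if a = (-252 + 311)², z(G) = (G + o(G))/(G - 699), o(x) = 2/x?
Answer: 176740480/50779 ≈ 3480.6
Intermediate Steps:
z(G) = (G + 2/G)/(-699 + G) (z(G) = (G + 2/G)/(G - 699) = (G + 2/G)/(-699 + G))
a = 3481 (a = 59² = 3481)
z(206) + a = (2 + 206²)/(206*(-699 + 206)) + 3481 = (1/206)*(2 + 42436)/(-493) + 3481 = (1/206)*(-1/493)*42438 + 3481 = -21219/50779 + 3481 = 176740480/50779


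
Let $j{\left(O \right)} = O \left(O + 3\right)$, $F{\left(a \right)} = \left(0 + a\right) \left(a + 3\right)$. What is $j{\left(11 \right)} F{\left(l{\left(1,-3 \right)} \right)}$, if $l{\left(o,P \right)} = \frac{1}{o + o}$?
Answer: $\frac{539}{2} \approx 269.5$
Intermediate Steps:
$l{\left(o,P \right)} = \frac{1}{2 o}$
$F{\left(a \right)} = a \left(3 + a\right)$
$j{\left(O \right)} = O \left(3 + O\right)$
$j{\left(11 \right)} F{\left(l{\left(1,-3 \right)} \right)} = 11 \left(3 + 11\right) \frac{1}{2 \cdot 1} \left(3 + \frac{1}{2 \cdot 1}\right) = 11 \cdot 14 \cdot \frac{1}{2} \cdot 1 \left(3 + \frac{1}{2} \cdot 1\right) = 154 \frac{3 + \frac{1}{2}}{2} = 154 \cdot \frac{1}{2} \cdot \frac{7}{2} = 154 \cdot \frac{7}{4} = \frac{539}{2}$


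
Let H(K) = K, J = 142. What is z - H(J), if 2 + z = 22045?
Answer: 21901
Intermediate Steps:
z = 22043 (z = -2 + 22045 = 22043)
z - H(J) = 22043 - 1*142 = 22043 - 142 = 21901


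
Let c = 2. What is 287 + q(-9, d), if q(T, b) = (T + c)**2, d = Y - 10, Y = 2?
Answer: 336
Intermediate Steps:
d = -8 (d = 2 - 10 = -8)
q(T, b) = (2 + T)**2 (q(T, b) = (T + 2)**2 = (2 + T)**2)
287 + q(-9, d) = 287 + (2 - 9)**2 = 287 + (-7)**2 = 287 + 49 = 336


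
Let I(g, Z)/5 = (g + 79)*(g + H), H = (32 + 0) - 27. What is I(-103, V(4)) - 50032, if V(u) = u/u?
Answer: -38272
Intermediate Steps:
H = 5 (H = 32 - 27 = 5)
V(u) = 1
I(g, Z) = 5*(5 + g)*(79 + g) (I(g, Z) = 5*((g + 79)*(g + 5)) = 5*((79 + g)*(5 + g)) = 5*((5 + g)*(79 + g)) = 5*(5 + g)*(79 + g))
I(-103, V(4)) - 50032 = (1975 + 5*(-103)² + 420*(-103)) - 50032 = (1975 + 5*10609 - 43260) - 50032 = (1975 + 53045 - 43260) - 50032 = 11760 - 50032 = -38272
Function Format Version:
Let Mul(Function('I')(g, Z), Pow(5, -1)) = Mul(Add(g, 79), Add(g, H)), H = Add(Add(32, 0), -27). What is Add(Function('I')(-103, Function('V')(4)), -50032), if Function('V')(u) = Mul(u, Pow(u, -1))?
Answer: -38272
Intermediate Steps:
H = 5 (H = Add(32, -27) = 5)
Function('V')(u) = 1
Function('I')(g, Z) = Mul(5, Add(5, g), Add(79, g)) (Function('I')(g, Z) = Mul(5, Mul(Add(g, 79), Add(g, 5))) = Mul(5, Mul(Add(79, g), Add(5, g))) = Mul(5, Mul(Add(5, g), Add(79, g))) = Mul(5, Add(5, g), Add(79, g)))
Add(Function('I')(-103, Function('V')(4)), -50032) = Add(Add(1975, Mul(5, Pow(-103, 2)), Mul(420, -103)), -50032) = Add(Add(1975, Mul(5, 10609), -43260), -50032) = Add(Add(1975, 53045, -43260), -50032) = Add(11760, -50032) = -38272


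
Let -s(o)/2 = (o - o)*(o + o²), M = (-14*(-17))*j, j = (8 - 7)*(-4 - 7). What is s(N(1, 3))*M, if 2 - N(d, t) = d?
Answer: 0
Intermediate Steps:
j = -11 (j = 1*(-11) = -11)
N(d, t) = 2 - d
M = -2618 (M = -14*(-17)*(-11) = 238*(-11) = -2618)
s(o) = 0 (s(o) = -2*(o - o)*(o + o²) = -0*(o + o²) = -2*0 = 0)
s(N(1, 3))*M = 0*(-2618) = 0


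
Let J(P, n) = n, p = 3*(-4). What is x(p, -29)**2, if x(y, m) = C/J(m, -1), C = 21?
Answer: 441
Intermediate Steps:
p = -12
x(y, m) = -21 (x(y, m) = 21/(-1) = 21*(-1) = -21)
x(p, -29)**2 = (-21)**2 = 441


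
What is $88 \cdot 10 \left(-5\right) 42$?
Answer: $-184800$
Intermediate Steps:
$88 \cdot 10 \left(-5\right) 42 = 88 \left(-50\right) 42 = \left(-4400\right) 42 = -184800$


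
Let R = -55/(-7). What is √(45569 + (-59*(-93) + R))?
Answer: √2502129/7 ≈ 225.97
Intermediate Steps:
R = 55/7 (R = -55*(-⅐) = 55/7 ≈ 7.8571)
√(45569 + (-59*(-93) + R)) = √(45569 + (-59*(-93) + 55/7)) = √(45569 + (5487 + 55/7)) = √(45569 + 38464/7) = √(357447/7) = √2502129/7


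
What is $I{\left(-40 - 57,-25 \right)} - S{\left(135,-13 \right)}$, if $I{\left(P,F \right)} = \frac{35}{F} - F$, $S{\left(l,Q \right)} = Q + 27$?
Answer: $\frac{48}{5} \approx 9.6$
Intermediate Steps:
$S{\left(l,Q \right)} = 27 + Q$
$I{\left(P,F \right)} = - F + \frac{35}{F}$
$I{\left(-40 - 57,-25 \right)} - S{\left(135,-13 \right)} = \left(\left(-1\right) \left(-25\right) + \frac{35}{-25}\right) - \left(27 - 13\right) = \left(25 + 35 \left(- \frac{1}{25}\right)\right) - 14 = \left(25 - \frac{7}{5}\right) - 14 = \frac{118}{5} - 14 = \frac{48}{5}$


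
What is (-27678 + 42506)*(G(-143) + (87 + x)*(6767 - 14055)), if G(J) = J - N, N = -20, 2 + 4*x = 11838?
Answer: -329172273188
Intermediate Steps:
x = 2959 (x = -1/2 + (1/4)*11838 = -1/2 + 5919/2 = 2959)
G(J) = 20 + J (G(J) = J - 1*(-20) = J + 20 = 20 + J)
(-27678 + 42506)*(G(-143) + (87 + x)*(6767 - 14055)) = (-27678 + 42506)*((20 - 143) + (87 + 2959)*(6767 - 14055)) = 14828*(-123 + 3046*(-7288)) = 14828*(-123 - 22199248) = 14828*(-22199371) = -329172273188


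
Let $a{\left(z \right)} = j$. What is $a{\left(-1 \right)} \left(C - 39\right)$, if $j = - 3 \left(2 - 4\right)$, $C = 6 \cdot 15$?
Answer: $306$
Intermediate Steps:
$C = 90$
$j = 6$ ($j = \left(-3\right) \left(-2\right) = 6$)
$a{\left(z \right)} = 6$
$a{\left(-1 \right)} \left(C - 39\right) = 6 \left(90 - 39\right) = 6 \cdot 51 = 306$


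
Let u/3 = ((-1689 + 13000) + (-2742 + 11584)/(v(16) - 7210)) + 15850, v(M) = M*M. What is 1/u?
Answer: 1159/94434376 ≈ 1.2273e-5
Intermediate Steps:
v(M) = M²
u = 94434376/1159 (u = 3*(((-1689 + 13000) + (-2742 + 11584)/(16² - 7210)) + 15850) = 3*((11311 + 8842/(256 - 7210)) + 15850) = 3*((11311 + 8842/(-6954)) + 15850) = 3*((11311 + 8842*(-1/6954)) + 15850) = 3*((11311 - 4421/3477) + 15850) = 3*(39323926/3477 + 15850) = 3*(94434376/3477) = 94434376/1159 ≈ 81479.)
1/u = 1/(94434376/1159) = 1159/94434376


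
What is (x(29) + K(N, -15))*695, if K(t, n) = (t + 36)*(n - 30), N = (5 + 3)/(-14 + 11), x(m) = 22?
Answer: -1027210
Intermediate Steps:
N = -8/3 (N = 8/(-3) = 8*(-1/3) = -8/3 ≈ -2.6667)
K(t, n) = (-30 + n)*(36 + t) (K(t, n) = (36 + t)*(-30 + n) = (-30 + n)*(36 + t))
(x(29) + K(N, -15))*695 = (22 + (-1080 - 30*(-8/3) + 36*(-15) - 15*(-8/3)))*695 = (22 + (-1080 + 80 - 540 + 40))*695 = (22 - 1500)*695 = -1478*695 = -1027210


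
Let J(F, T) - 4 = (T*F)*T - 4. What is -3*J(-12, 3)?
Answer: 324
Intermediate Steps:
J(F, T) = F*T² (J(F, T) = 4 + ((T*F)*T - 4) = 4 + ((F*T)*T - 4) = 4 + (F*T² - 4) = 4 + (-4 + F*T²) = F*T²)
-3*J(-12, 3) = -(-36)*3² = -(-36)*9 = -3*(-108) = 324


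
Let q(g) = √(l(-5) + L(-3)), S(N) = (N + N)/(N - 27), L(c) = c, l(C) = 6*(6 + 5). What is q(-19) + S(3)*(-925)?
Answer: 925/4 + 3*√7 ≈ 239.19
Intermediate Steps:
l(C) = 66 (l(C) = 6*11 = 66)
S(N) = 2*N/(-27 + N) (S(N) = (2*N)/(-27 + N) = 2*N/(-27 + N))
q(g) = 3*√7 (q(g) = √(66 - 3) = √63 = 3*√7)
q(-19) + S(3)*(-925) = 3*√7 + (2*3/(-27 + 3))*(-925) = 3*√7 + (2*3/(-24))*(-925) = 3*√7 + (2*3*(-1/24))*(-925) = 3*√7 - ¼*(-925) = 3*√7 + 925/4 = 925/4 + 3*√7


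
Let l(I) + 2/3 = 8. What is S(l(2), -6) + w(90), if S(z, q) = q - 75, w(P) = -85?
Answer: -166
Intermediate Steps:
l(I) = 22/3 (l(I) = -⅔ + 8 = 22/3)
S(z, q) = -75 + q
S(l(2), -6) + w(90) = (-75 - 6) - 85 = -81 - 85 = -166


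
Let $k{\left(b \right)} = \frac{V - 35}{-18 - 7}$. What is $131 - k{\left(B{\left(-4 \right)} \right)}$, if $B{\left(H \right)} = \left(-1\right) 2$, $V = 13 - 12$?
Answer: $\frac{3241}{25} \approx 129.64$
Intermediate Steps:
$V = 1$
$B{\left(H \right)} = -2$
$k{\left(b \right)} = \frac{34}{25}$ ($k{\left(b \right)} = \frac{1 - 35}{-18 - 7} = - \frac{34}{-25} = \left(-34\right) \left(- \frac{1}{25}\right) = \frac{34}{25}$)
$131 - k{\left(B{\left(-4 \right)} \right)} = 131 - \frac{34}{25} = \frac{3241}{25}$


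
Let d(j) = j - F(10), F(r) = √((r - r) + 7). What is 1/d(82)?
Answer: 82/6717 + √7/6717 ≈ 0.012602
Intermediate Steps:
F(r) = √7 (F(r) = √(0 + 7) = √7)
d(j) = j - √7
1/d(82) = 1/(82 - √7)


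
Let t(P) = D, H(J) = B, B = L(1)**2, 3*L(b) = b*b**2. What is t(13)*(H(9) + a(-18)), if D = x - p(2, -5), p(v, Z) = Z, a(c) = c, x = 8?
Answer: -2093/9 ≈ -232.56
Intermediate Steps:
L(b) = b**3/3 (L(b) = (b*b**2)/3 = b**3/3)
B = 1/9 (B = ((1/3)*1**3)**2 = ((1/3)*1)**2 = (1/3)**2 = 1/9 ≈ 0.11111)
H(J) = 1/9
D = 13 (D = 8 - 1*(-5) = 8 + 5 = 13)
t(P) = 13
t(13)*(H(9) + a(-18)) = 13*(1/9 - 18) = 13*(-161/9) = -2093/9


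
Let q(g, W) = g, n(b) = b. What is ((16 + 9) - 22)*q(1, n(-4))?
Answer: 3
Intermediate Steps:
((16 + 9) - 22)*q(1, n(-4)) = ((16 + 9) - 22)*1 = (25 - 22)*1 = 3*1 = 3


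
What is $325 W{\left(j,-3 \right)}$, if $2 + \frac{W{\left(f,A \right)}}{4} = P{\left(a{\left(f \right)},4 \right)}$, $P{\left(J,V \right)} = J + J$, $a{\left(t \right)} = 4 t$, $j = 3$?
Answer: $28600$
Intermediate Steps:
$P{\left(J,V \right)} = 2 J$
$W{\left(f,A \right)} = -8 + 32 f$ ($W{\left(f,A \right)} = -8 + 4 \cdot 2 \cdot 4 f = -8 + 4 \cdot 8 f = -8 + 32 f$)
$325 W{\left(j,-3 \right)} = 325 \left(-8 + 32 \cdot 3\right) = 325 \left(-8 + 96\right) = 325 \cdot 88 = 28600$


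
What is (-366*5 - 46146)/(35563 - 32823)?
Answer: -11994/685 ≈ -17.509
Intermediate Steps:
(-366*5 - 46146)/(35563 - 32823) = (-1830 - 46146)/2740 = -47976*1/2740 = -11994/685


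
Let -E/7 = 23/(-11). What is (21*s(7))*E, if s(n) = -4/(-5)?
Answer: 13524/55 ≈ 245.89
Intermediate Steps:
s(n) = ⅘ (s(n) = -4*(-⅕) = ⅘)
E = 161/11 (E = -161/(-11) = -161*(-1)/11 = -7*(-23/11) = 161/11 ≈ 14.636)
(21*s(7))*E = (21*(⅘))*(161/11) = (84/5)*(161/11) = 13524/55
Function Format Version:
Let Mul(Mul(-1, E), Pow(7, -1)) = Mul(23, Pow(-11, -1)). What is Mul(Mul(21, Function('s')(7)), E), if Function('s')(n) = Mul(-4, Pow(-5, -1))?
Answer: Rational(13524, 55) ≈ 245.89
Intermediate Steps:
Function('s')(n) = Rational(4, 5) (Function('s')(n) = Mul(-4, Rational(-1, 5)) = Rational(4, 5))
E = Rational(161, 11) (E = Mul(-7, Mul(23, Pow(-11, -1))) = Mul(-7, Mul(23, Rational(-1, 11))) = Mul(-7, Rational(-23, 11)) = Rational(161, 11) ≈ 14.636)
Mul(Mul(21, Function('s')(7)), E) = Mul(Mul(21, Rational(4, 5)), Rational(161, 11)) = Mul(Rational(84, 5), Rational(161, 11)) = Rational(13524, 55)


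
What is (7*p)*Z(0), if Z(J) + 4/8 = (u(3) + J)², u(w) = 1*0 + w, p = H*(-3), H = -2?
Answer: 357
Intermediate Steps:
p = 6 (p = -2*(-3) = 6)
u(w) = w (u(w) = 0 + w = w)
Z(J) = -½ + (3 + J)²
(7*p)*Z(0) = (7*6)*(-½ + (3 + 0)²) = 42*(-½ + 3²) = 42*(-½ + 9) = 42*(17/2) = 357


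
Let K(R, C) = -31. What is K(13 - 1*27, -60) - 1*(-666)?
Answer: 635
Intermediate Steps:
K(13 - 1*27, -60) - 1*(-666) = -31 - 1*(-666) = -31 + 666 = 635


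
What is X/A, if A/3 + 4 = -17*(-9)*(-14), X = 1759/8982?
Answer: -1759/57826116 ≈ -3.0419e-5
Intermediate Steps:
X = 1759/8982 (X = 1759*(1/8982) = 1759/8982 ≈ 0.19584)
A = -6438 (A = -12 + 3*(-17*(-9)*(-14)) = -12 + 3*(153*(-14)) = -12 + 3*(-2142) = -12 - 6426 = -6438)
X/A = (1759/8982)/(-6438) = (1759/8982)*(-1/6438) = -1759/57826116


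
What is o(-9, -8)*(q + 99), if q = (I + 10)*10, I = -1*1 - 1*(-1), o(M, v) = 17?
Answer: 3383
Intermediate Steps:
I = 0 (I = -1 + 1 = 0)
q = 100 (q = (0 + 10)*10 = 10*10 = 100)
o(-9, -8)*(q + 99) = 17*(100 + 99) = 17*199 = 3383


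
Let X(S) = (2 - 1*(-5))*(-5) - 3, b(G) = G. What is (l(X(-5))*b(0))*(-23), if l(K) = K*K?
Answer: 0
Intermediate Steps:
X(S) = -38 (X(S) = (2 + 5)*(-5) - 3 = 7*(-5) - 3 = -35 - 3 = -38)
l(K) = K²
(l(X(-5))*b(0))*(-23) = ((-38)²*0)*(-23) = (1444*0)*(-23) = 0*(-23) = 0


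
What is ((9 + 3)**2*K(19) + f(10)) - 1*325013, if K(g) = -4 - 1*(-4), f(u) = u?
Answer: -325003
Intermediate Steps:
K(g) = 0 (K(g) = -4 + 4 = 0)
((9 + 3)**2*K(19) + f(10)) - 1*325013 = ((9 + 3)**2*0 + 10) - 1*325013 = (12**2*0 + 10) - 325013 = (144*0 + 10) - 325013 = (0 + 10) - 325013 = 10 - 325013 = -325003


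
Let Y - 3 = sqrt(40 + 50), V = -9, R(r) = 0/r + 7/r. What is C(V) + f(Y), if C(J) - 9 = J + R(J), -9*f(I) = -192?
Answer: 185/9 ≈ 20.556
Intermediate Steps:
R(r) = 7/r (R(r) = 0 + 7/r = 7/r)
Y = 3 + 3*sqrt(10) (Y = 3 + sqrt(40 + 50) = 3 + sqrt(90) = 3 + 3*sqrt(10) ≈ 12.487)
f(I) = 64/3 (f(I) = -1/9*(-192) = 64/3)
C(J) = 9 + J + 7/J (C(J) = 9 + (J + 7/J) = 9 + J + 7/J)
C(V) + f(Y) = (9 - 9 + 7/(-9)) + 64/3 = (9 - 9 + 7*(-1/9)) + 64/3 = (9 - 9 - 7/9) + 64/3 = -7/9 + 64/3 = 185/9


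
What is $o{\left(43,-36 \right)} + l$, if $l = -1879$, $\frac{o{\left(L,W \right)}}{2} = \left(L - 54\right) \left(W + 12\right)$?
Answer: $-1351$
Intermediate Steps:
$o{\left(L,W \right)} = 2 \left(-54 + L\right) \left(12 + W\right)$ ($o{\left(L,W \right)} = 2 \left(L - 54\right) \left(W + 12\right) = 2 \left(-54 + L\right) \left(12 + W\right)$)
$o{\left(43,-36 \right)} + l = \left(-1296 - -3888 + 24 \cdot 43 + 2 \cdot 43 \left(-36\right)\right) - 1879 = \left(-1296 + 3888 + 1032 - 3096\right) - 1879 = 528 - 1879 = -1351$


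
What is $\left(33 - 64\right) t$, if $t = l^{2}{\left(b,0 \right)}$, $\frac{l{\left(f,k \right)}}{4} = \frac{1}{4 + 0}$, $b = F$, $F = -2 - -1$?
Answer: $-31$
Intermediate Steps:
$F = -1$ ($F = -2 + 1 = -1$)
$b = -1$
$l{\left(f,k \right)} = 1$ ($l{\left(f,k \right)} = \frac{4}{4 + 0} = \frac{4}{4} = 4 \cdot \frac{1}{4} = 1$)
$t = 1$ ($t = 1^{2} = 1$)
$\left(33 - 64\right) t = \left(33 - 64\right) 1 = \left(-31\right) 1 = -31$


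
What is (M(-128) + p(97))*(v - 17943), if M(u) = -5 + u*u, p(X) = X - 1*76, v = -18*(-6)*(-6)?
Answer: -304892400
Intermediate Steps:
v = -648 (v = 108*(-6) = -648)
p(X) = -76 + X (p(X) = X - 76 = -76 + X)
M(u) = -5 + u²
(M(-128) + p(97))*(v - 17943) = ((-5 + (-128)²) + (-76 + 97))*(-648 - 17943) = ((-5 + 16384) + 21)*(-18591) = (16379 + 21)*(-18591) = 16400*(-18591) = -304892400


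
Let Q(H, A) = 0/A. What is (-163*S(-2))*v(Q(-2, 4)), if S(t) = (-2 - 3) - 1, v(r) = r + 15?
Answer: 14670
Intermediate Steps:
Q(H, A) = 0
v(r) = 15 + r
S(t) = -6 (S(t) = -5 - 1 = -6)
(-163*S(-2))*v(Q(-2, 4)) = (-163*(-6))*(15 + 0) = 978*15 = 14670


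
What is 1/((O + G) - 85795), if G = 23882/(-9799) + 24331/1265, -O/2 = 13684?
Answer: -12395735/1402530351066 ≈ -8.8381e-6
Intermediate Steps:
O = -27368 (O = -2*13684 = -27368)
G = 208208739/12395735 (G = 23882*(-1/9799) + 24331*(1/1265) = -23882/9799 + 24331/1265 = 208208739/12395735 ≈ 16.797)
1/((O + G) - 85795) = 1/((-27368 + 208208739/12395735) - 85795) = 1/(-339038266741/12395735 - 85795) = 1/(-1402530351066/12395735) = -12395735/1402530351066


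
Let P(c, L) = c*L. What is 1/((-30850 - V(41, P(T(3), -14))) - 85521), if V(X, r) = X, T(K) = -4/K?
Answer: -1/116412 ≈ -8.5902e-6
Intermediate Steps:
P(c, L) = L*c
1/((-30850 - V(41, P(T(3), -14))) - 85521) = 1/((-30850 - 1*41) - 85521) = 1/((-30850 - 41) - 85521) = 1/(-30891 - 85521) = 1/(-116412) = -1/116412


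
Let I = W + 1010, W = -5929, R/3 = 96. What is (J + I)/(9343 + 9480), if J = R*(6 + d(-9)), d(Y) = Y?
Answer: -5783/18823 ≈ -0.30723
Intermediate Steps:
R = 288 (R = 3*96 = 288)
J = -864 (J = 288*(6 - 9) = 288*(-3) = -864)
I = -4919 (I = -5929 + 1010 = -4919)
(J + I)/(9343 + 9480) = (-864 - 4919)/(9343 + 9480) = -5783/18823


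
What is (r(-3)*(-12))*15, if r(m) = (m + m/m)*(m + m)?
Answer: -2160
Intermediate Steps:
r(m) = 2*m*(1 + m) (r(m) = (m + 1)*(2*m) = (1 + m)*(2*m) = 2*m*(1 + m))
(r(-3)*(-12))*15 = ((2*(-3)*(1 - 3))*(-12))*15 = ((2*(-3)*(-2))*(-12))*15 = (12*(-12))*15 = -144*15 = -2160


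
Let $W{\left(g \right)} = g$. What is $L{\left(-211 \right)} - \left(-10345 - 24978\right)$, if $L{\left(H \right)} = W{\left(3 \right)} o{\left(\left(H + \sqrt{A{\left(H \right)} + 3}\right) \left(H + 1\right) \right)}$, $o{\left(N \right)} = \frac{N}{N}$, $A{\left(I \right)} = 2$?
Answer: $35326$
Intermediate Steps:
$o{\left(N \right)} = 1$
$L{\left(H \right)} = 3$ ($L{\left(H \right)} = 3 \cdot 1 = 3$)
$L{\left(-211 \right)} - \left(-10345 - 24978\right) = 3 - \left(-10345 - 24978\right) = 3 - -35323 = 3 + 35323 = 35326$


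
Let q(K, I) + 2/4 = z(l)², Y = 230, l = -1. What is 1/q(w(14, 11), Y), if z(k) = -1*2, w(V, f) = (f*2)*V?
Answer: 2/7 ≈ 0.28571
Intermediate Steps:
w(V, f) = 2*V*f (w(V, f) = (2*f)*V = 2*V*f)
z(k) = -2
q(K, I) = 7/2 (q(K, I) = -½ + (-2)² = -½ + 4 = 7/2)
1/q(w(14, 11), Y) = 1/(7/2) = 2/7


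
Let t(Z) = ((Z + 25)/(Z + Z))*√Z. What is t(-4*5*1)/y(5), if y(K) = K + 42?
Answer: -I*√5/188 ≈ -0.011894*I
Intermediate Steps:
y(K) = 42 + K
t(Z) = (25 + Z)/(2*√Z) (t(Z) = ((25 + Z)/((2*Z)))*√Z = ((25 + Z)*(1/(2*Z)))*√Z = ((25 + Z)/(2*Z))*√Z = (25 + Z)/(2*√Z))
t(-4*5*1)/y(5) = ((25 - 4*5*1)/(2*√(-4*5*1)))/(42 + 5) = ((25 - 20*1)/(2*√(-20*1)))/47 = ((25 - 20)/(2*√(-20)))*(1/47) = ((½)*(-I*√5/10)*5)*(1/47) = -I*√5/4*(1/47) = -I*√5/188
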